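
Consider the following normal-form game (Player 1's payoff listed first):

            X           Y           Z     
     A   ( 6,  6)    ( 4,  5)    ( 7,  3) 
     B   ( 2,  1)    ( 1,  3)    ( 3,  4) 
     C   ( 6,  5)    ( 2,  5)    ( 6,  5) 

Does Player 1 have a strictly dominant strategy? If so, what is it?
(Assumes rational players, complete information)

No strictly dominant strategy exists for Player 1

Work:
A strategy strictly dominates another if it gives a strictly higher payoff against every opponent action. Compare each pair of P1's strategies column-by-column:
  A vs B: [6 vs 2, 4 vs 1, 7 vs 3] → A strictly dominates B
  A vs C: [6 vs 6, 4 vs 2, 7 vs 6] → A does not strictly dominate C (column X: 6 ≤ 6)
  B vs A: [2 vs 6, 1 vs 4, 3 vs 7] → B does not strictly dominate A (column X: 2 ≤ 6)
  B vs C: [2 vs 6, 1 vs 2, 3 vs 6] → B does not strictly dominate C (column X: 2 ≤ 6)
  C vs A: [6 vs 6, 2 vs 4, 6 vs 7] → C does not strictly dominate A (column X: 6 ≤ 6)
  C vs B: [6 vs 2, 2 vs 1, 6 vs 3] → C strictly dominates B
No single strategy strictly dominates all others → no strictly dominant strategy.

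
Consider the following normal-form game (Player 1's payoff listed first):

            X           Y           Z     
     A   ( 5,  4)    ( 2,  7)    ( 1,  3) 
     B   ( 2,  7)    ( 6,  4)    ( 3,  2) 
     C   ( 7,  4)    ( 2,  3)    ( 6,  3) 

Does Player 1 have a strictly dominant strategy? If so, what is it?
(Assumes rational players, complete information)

No strictly dominant strategy exists for Player 1

Work:
A strategy strictly dominates another if it gives a strictly higher payoff against every opponent action. Compare each pair of P1's strategies column-by-column:
  A vs B: [5 vs 2, 2 vs 6, 1 vs 3] → A does not strictly dominate B (column Y: 2 ≤ 6)
  A vs C: [5 vs 7, 2 vs 2, 1 vs 6] → A does not strictly dominate C (column X: 5 ≤ 7)
  B vs A: [2 vs 5, 6 vs 2, 3 vs 1] → B does not strictly dominate A (column X: 2 ≤ 5)
  B vs C: [2 vs 7, 6 vs 2, 3 vs 6] → B does not strictly dominate C (column X: 2 ≤ 7)
  C vs A: [7 vs 5, 2 vs 2, 6 vs 1] → C does not strictly dominate A (column Y: 2 ≤ 2)
  C vs B: [7 vs 2, 2 vs 6, 6 vs 3] → C does not strictly dominate B (column Y: 2 ≤ 6)
No single strategy strictly dominates all others → no strictly dominant strategy.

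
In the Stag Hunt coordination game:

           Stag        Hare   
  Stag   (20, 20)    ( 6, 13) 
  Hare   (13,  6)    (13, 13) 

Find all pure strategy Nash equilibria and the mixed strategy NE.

Pure NE: (Stag, Stag) and (Hare, Hare); Mixed NE: p = 0.5, q = 0.5

Work:
Check pure NE:
(Stag, Stag): (20, 20) - no unilateral deviation beneficial
(Hare, Hare): (13, 13) - no unilateral deviation beneficial
Mixed NE: P1 plays Stag with p = 0.5, P2 plays Stag with q = 0.5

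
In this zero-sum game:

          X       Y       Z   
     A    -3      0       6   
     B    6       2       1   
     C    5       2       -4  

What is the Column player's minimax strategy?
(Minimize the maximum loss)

Column should play Y, value = 2

Work:
Column player minimizes Row's maximum payoff:
Column X: max payoff to Row = 6
Column Y: max payoff to Row = 2
Column Z: max payoff to Row = 6
Minimum is 2, achieved by column Y.
Minimax strategy: Y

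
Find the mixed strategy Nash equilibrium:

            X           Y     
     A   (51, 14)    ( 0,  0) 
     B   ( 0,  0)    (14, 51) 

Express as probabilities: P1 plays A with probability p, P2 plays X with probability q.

p = 0.7846, q = 0.2154

Work:
Find probabilities that make opponent indifferent:
P2 chooses q to make P1 indifferent between A and B
P1 chooses p to make P2 indifferent between X and Y
Mixed NE: P1 plays (A: 0.7846, B: 0.2154), P2 plays (X: 0.2154, Y: 0.7846)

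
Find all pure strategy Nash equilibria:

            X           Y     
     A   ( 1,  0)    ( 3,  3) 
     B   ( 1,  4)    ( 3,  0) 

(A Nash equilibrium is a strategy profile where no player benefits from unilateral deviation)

Nash equilibrium: (A, Y), (B, X)

Work:
Best responses:
  P1 vs X: payoffs [1, 1] → best response A/B (payoff 1)
  P1 vs Y: payoffs [3, 3] → best response A/B (payoff 3)
  P2 vs A: payoffs [0, 3] → best response Y (payoff 3)
  P2 vs B: payoffs [4, 0] → best response X (payoff 4)
Mutual best responses: (A,Y), (B,X) → Nash equilibria.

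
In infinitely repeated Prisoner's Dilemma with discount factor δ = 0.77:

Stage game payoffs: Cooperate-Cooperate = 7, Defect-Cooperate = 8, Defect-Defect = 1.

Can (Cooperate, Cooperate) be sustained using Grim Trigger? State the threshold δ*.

δ* = 0.1429; since δ = 0.77 ≥ 0.1429, cooperation can be sustained

Work:
For Grim Trigger:
Cooperate forever: 7/(1-δ)
Defect then punished: 8 + 1·δ/(1-δ)
Need: 7/(1-δ) ≥ 8 + 1·δ/(1-δ)
Solving: δ ≥ (T-R)/(T-P) = (8-7)/(8-1) = 0.1429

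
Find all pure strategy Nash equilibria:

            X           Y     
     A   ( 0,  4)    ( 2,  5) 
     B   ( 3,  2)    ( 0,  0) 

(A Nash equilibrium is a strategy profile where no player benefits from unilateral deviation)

Nash equilibrium: (A, Y), (B, X)

Work:
Best responses:
  P1 vs X: payoffs [0, 3] → best response B (payoff 3)
  P1 vs Y: payoffs [2, 0] → best response A (payoff 2)
  P2 vs A: payoffs [4, 5] → best response Y (payoff 5)
  P2 vs B: payoffs [2, 0] → best response X (payoff 2)
Mutual best responses: (A,Y), (B,X) → Nash equilibria.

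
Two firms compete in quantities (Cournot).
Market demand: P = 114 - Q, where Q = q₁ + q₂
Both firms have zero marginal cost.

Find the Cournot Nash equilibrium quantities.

q₁* = q₂* = 38.0; P* = 38.0

Work:
Profit: π_i = P·q_i = (a - q_i - q_j)·q_i
FOC: ∂π_i/∂q_i = a - 2q_i - q_j = 0
Reaction function: q_i = (114 - q_j)/2
Symmetry: q* = 114/3 = 38.0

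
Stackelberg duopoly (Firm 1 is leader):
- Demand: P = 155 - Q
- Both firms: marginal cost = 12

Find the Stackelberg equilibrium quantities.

q₁* (leader) = 71.5, q₂* (follower) = 35.75

Work:
Follower's reaction: q₂ = (a - c - q₁)/2
Leader substitutes: π₁ = q₁·(a - q₁ - (a-c-q₁)/2 - c)
FOC: q₁* = (155 - 12)/2 = 71.50
Then: q₂* = (155 - 12 - 71.5)/2 = 35.75
Leader has first-mover advantage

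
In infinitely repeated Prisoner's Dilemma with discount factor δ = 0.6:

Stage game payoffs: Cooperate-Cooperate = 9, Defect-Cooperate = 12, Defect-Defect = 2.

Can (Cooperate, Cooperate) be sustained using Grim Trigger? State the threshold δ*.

δ* = 0.3; since δ = 0.6 ≥ 0.3, cooperation can be sustained

Work:
For Grim Trigger:
Cooperate forever: 9/(1-δ)
Defect then punished: 12 + 2·δ/(1-δ)
Need: 9/(1-δ) ≥ 12 + 2·δ/(1-δ)
Solving: δ ≥ (T-R)/(T-P) = (12-9)/(12-2) = 0.3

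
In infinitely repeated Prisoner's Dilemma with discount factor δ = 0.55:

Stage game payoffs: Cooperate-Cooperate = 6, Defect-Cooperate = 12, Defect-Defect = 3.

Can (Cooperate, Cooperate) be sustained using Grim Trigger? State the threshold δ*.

δ* = 0.6667; since δ = 0.55 < 0.6667, cooperation cannot be sustained

Work:
For Grim Trigger:
Cooperate forever: 6/(1-δ)
Defect then punished: 12 + 3·δ/(1-δ)
Need: 6/(1-δ) ≥ 12 + 3·δ/(1-δ)
Solving: δ ≥ (T-R)/(T-P) = (12-6)/(12-3) = 0.6667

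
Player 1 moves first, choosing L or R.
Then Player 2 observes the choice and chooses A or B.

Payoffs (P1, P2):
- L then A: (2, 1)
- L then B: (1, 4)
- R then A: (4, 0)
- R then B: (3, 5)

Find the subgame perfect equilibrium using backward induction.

P1 plays R, P2 plays B after L and B after R; Payoff (3, 5)

Work:
Backward induction:
After L: P2 chooses B → P1 gets 1
After R: P2 chooses B → P1 gets 3
P1 chooses R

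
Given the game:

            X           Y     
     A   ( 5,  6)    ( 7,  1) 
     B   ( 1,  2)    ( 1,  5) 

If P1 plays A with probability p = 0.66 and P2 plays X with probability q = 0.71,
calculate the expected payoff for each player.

E[P1] = 4.0228, E[P2] = 3.9788

Work:
E[P1] = p·q·π₁(A,X) + p·(1-q)·π₁(A,Y) + (1-p)·q·π₁(B,X) + (1-p)·(1-q)·π₁(B,Y)
= 0.66·0.71·5 + 0.66·0.29·7 + 0.34·0.71·1 + 0.34·0.29·1
= 4.0228

E[P2] = 3.9788 (similar calculation)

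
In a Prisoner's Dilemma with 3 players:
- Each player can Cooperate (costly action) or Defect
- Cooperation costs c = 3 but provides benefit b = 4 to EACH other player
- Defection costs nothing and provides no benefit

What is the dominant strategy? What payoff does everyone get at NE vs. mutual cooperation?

Dominant: Defect; NE payoff = 0; Coop payoff = 5

Work:
Defect dominates (saves cost c = 3, benefit to others is external)
NE: All defect → everyone gets 0
If all cooperate: each receives (2)×4 - 3 = 5
Social dilemma: 5 > 0 but NE gives 0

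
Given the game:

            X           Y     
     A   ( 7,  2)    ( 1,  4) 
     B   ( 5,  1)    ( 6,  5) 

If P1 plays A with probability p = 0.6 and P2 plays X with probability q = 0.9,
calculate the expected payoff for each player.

E[P1] = 5.88, E[P2] = 1.88

Work:
E[P1] = p·q·π₁(A,X) + p·(1-q)·π₁(A,Y) + (1-p)·q·π₁(B,X) + (1-p)·(1-q)·π₁(B,Y)
= 0.6·0.9·7 + 0.6·0.1·1 + 0.4·0.9·5 + 0.4·0.1·6
= 5.88

E[P2] = 1.88 (similar calculation)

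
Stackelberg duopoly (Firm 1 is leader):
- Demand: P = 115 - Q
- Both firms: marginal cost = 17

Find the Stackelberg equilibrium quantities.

q₁* (leader) = 49.0, q₂* (follower) = 24.5

Work:
Follower's reaction: q₂ = (a - c - q₁)/2
Leader substitutes: π₁ = q₁·(a - q₁ - (a-c-q₁)/2 - c)
FOC: q₁* = (115 - 17)/2 = 49.00
Then: q₂* = (115 - 17 - 49.0)/2 = 24.50
Leader has first-mover advantage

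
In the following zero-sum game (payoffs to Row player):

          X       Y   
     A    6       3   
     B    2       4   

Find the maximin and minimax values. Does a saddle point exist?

Maximin = 3, Minimax = 4, Saddle: False

Work:
Row minimums: [3, 2] → maximin = 3
Column maximums: [6, 4] → minimax = 4
No saddle point (maximin ≠ minimax). Mixed strategy needed.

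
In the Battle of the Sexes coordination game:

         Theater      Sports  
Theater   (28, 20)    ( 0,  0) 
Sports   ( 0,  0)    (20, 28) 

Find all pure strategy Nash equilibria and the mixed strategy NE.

Pure NE: (Theater, Theater) and (Sports, Sports); Mixed NE: p = 0.5833, q = 0.4167

Work:
Check pure NE:
(Theater, Theater): (28, 20) - no unilateral deviation beneficial
(Sports, Sports): (20, 28) - no unilateral deviation beneficial
Mixed NE: P1 plays Theater with p = 0.5833, P2 plays Theater with q = 0.4167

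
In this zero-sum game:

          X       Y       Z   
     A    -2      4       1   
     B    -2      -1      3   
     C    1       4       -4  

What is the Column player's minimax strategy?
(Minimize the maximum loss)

Column should play X, value = 1

Work:
Column player minimizes Row's maximum payoff:
Column X: max payoff to Row = 1
Column Y: max payoff to Row = 4
Column Z: max payoff to Row = 3
Minimum is 1, achieved by column X.
Minimax strategy: X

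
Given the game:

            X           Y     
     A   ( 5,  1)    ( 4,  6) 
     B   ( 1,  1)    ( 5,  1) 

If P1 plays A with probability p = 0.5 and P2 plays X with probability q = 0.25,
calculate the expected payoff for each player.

E[P1] = 4.125, E[P2] = 2.875

Work:
E[P1] = p·q·π₁(A,X) + p·(1-q)·π₁(A,Y) + (1-p)·q·π₁(B,X) + (1-p)·(1-q)·π₁(B,Y)
= 0.5·0.25·5 + 0.5·0.75·4 + 0.5·0.25·1 + 0.5·0.75·5
= 4.125

E[P2] = 2.875 (similar calculation)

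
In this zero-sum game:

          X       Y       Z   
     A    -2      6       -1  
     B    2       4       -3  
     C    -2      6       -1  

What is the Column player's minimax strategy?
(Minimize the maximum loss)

Column should play Z, value = -1

Work:
Column player minimizes Row's maximum payoff:
Column X: max payoff to Row = 2
Column Y: max payoff to Row = 6
Column Z: max payoff to Row = -1
Minimum is -1, achieved by column Z.
Minimax strategy: Z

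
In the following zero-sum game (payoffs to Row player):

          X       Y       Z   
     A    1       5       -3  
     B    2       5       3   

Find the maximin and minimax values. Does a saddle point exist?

Maximin = 2, Minimax = 2, Saddle: True

Work:
Row minimums: [-3, 2] → maximin = 2
Column maximums: [2, 5, 3] → minimax = 2
Saddle point exists! Game value = 2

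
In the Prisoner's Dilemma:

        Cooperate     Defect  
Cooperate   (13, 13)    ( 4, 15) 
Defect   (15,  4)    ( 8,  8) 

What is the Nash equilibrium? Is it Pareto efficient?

(Defect, Defect) is NE; not Pareto efficient

Work:
Defect dominates Cooperate for both players:
If P2 cooperates: Defect (15) > Cooperate (13)
If P2 defects: Defect (8) > Cooperate (4)
NE: (Defect, Defect) with payoff (8, 8)
But (Cooperate, Cooperate) = (13, 13) Pareto dominates (8, 8)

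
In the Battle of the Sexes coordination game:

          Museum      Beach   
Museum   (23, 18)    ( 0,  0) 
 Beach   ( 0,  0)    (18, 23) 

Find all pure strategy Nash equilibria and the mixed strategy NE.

Pure NE: (Museum, Museum) and (Beach, Beach); Mixed NE: p = 0.561, q = 0.439

Work:
Check pure NE:
(Museum, Museum): (23, 18) - no unilateral deviation beneficial
(Beach, Beach): (18, 23) - no unilateral deviation beneficial
Mixed NE: P1 plays Museum with p = 0.561, P2 plays Museum with q = 0.439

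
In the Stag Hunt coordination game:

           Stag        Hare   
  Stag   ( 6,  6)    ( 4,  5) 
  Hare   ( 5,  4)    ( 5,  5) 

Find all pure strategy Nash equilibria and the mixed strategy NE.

Pure NE: (Stag, Stag) and (Hare, Hare); Mixed NE: p = 0.5, q = 0.5

Work:
Check pure NE:
(Stag, Stag): (6, 6) - no unilateral deviation beneficial
(Hare, Hare): (5, 5) - no unilateral deviation beneficial
Mixed NE: P1 plays Stag with p = 0.5, P2 plays Stag with q = 0.5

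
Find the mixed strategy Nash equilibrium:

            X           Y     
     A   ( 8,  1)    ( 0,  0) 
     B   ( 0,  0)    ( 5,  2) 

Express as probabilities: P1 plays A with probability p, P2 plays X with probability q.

p = 0.6667, q = 0.3846

Work:
Find probabilities that make opponent indifferent:
P2 chooses q to make P1 indifferent between A and B
P1 chooses p to make P2 indifferent between X and Y
Mixed NE: P1 plays (A: 0.6667, B: 0.3333), P2 plays (X: 0.3846, Y: 0.6154)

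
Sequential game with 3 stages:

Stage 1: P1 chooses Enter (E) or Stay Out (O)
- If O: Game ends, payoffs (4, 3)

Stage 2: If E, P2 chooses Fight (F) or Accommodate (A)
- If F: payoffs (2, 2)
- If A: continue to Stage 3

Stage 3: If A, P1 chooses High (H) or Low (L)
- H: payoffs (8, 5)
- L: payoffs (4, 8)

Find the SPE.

SPE: (E, A, H); Outcome (8, 5)

Work:
Stage 3: P1 chooses H (8 vs 4)
Stage 2: P2: F->2, A->5 (anticipating H). Choose A
Stage 1: P1: O->4, E->8 (anticipating A, H). Choose E
SPE path: E -> A -> H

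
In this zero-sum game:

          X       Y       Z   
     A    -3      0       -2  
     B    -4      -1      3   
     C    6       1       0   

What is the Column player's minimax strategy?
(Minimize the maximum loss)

Column should play Y, value = 1

Work:
Column player minimizes Row's maximum payoff:
Column X: max payoff to Row = 6
Column Y: max payoff to Row = 1
Column Z: max payoff to Row = 3
Minimum is 1, achieved by column Y.
Minimax strategy: Y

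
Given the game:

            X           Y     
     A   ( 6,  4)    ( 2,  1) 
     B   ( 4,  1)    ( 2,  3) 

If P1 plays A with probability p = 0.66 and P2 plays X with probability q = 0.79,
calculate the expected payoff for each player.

E[P1] = 4.6228, E[P2] = 2.707

Work:
E[P1] = p·q·π₁(A,X) + p·(1-q)·π₁(A,Y) + (1-p)·q·π₁(B,X) + (1-p)·(1-q)·π₁(B,Y)
= 0.66·0.79·6 + 0.66·0.21·2 + 0.34·0.79·4 + 0.34·0.21·2
= 4.6228

E[P2] = 2.707 (similar calculation)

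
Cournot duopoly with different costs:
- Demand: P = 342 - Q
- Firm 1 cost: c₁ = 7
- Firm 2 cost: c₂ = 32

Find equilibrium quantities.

q₁* = 120.0, q₂* = 95.0

Work:
Reaction: q₁ = (342 - 7 - q₂)/2
Reaction: q₂ = (342 - 32 - q₁)/2
Solve simultaneously:
q₁* = (342 - 2×7 + 32)/3 = 120.0
q₂* = (342 - 2×32 + 7)/3 = 95.0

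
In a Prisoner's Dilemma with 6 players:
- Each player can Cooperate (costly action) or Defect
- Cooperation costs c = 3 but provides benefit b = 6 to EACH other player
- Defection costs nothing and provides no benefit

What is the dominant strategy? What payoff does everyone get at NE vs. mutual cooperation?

Dominant: Defect; NE payoff = 0; Coop payoff = 27

Work:
Defect dominates (saves cost c = 3, benefit to others is external)
NE: All defect → everyone gets 0
If all cooperate: each receives (5)×6 - 3 = 27
Social dilemma: 27 > 0 but NE gives 0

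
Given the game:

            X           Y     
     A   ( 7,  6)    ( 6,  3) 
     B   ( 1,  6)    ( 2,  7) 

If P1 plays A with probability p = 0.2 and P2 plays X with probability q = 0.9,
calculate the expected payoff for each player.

E[P1] = 2.26, E[P2] = 6.02

Work:
E[P1] = p·q·π₁(A,X) + p·(1-q)·π₁(A,Y) + (1-p)·q·π₁(B,X) + (1-p)·(1-q)·π₁(B,Y)
= 0.2·0.9·7 + 0.2·0.1·6 + 0.8·0.9·1 + 0.8·0.1·2
= 2.26

E[P2] = 6.02 (similar calculation)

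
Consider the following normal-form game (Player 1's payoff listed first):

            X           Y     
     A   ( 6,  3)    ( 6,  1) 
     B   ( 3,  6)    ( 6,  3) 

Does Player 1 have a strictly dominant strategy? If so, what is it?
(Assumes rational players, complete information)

No strictly dominant strategy exists for Player 1

Work:
A strategy strictly dominates another if it gives a strictly higher payoff against every opponent action. Compare each pair of P1's strategies column-by-column:
  A vs B: [6 vs 3, 6 vs 6] → A does not strictly dominate B (column Y: 6 ≤ 6)
  B vs A: [3 vs 6, 6 vs 6] → B does not strictly dominate A (column X: 3 ≤ 6)
No single strategy strictly dominates all others → no strictly dominant strategy.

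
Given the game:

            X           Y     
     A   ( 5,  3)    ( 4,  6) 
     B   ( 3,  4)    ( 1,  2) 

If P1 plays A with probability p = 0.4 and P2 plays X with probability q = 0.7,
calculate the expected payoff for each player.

E[P1] = 3.32, E[P2] = 3.6

Work:
E[P1] = p·q·π₁(A,X) + p·(1-q)·π₁(A,Y) + (1-p)·q·π₁(B,X) + (1-p)·(1-q)·π₁(B,Y)
= 0.4·0.7·5 + 0.4·0.3·4 + 0.6·0.7·3 + 0.6·0.3·1
= 3.32

E[P2] = 3.6 (similar calculation)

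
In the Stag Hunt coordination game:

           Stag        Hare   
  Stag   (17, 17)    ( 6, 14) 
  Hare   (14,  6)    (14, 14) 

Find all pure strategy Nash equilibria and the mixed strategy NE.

Pure NE: (Stag, Stag) and (Hare, Hare); Mixed NE: p = 0.7273, q = 0.7273

Work:
Check pure NE:
(Stag, Stag): (17, 17) - no unilateral deviation beneficial
(Hare, Hare): (14, 14) - no unilateral deviation beneficial
Mixed NE: P1 plays Stag with p = 0.7273, P2 plays Stag with q = 0.7273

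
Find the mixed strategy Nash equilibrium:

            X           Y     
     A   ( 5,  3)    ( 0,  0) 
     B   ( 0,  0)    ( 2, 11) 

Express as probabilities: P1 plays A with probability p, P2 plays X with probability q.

p = 0.7857, q = 0.2857

Work:
Find probabilities that make opponent indifferent:
P2 chooses q to make P1 indifferent between A and B
P1 chooses p to make P2 indifferent between X and Y
Mixed NE: P1 plays (A: 0.7857, B: 0.2143), P2 plays (X: 0.2857, Y: 0.7143)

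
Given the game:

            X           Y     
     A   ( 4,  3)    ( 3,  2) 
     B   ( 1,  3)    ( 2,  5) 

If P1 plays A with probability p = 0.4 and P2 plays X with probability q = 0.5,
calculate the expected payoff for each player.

E[P1] = 2.3, E[P2] = 3.4

Work:
E[P1] = p·q·π₁(A,X) + p·(1-q)·π₁(A,Y) + (1-p)·q·π₁(B,X) + (1-p)·(1-q)·π₁(B,Y)
= 0.4·0.5·4 + 0.4·0.5·3 + 0.6·0.5·1 + 0.6·0.5·2
= 2.3

E[P2] = 3.4 (similar calculation)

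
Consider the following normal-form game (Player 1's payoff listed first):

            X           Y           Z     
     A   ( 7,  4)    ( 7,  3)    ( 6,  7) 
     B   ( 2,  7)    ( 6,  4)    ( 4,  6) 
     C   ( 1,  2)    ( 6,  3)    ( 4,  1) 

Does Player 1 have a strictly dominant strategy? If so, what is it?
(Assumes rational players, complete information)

Yes, Player 1's strictly dominant strategy is A

Work:
A strategy strictly dominates another if it gives a strictly higher payoff against every opponent action. Compare each pair of P1's strategies column-by-column:
  A vs B: [7 vs 2, 7 vs 6, 6 vs 4] → A strictly dominates B
  A vs C: [7 vs 1, 7 vs 6, 6 vs 4] → A strictly dominates C
  B vs A: [2 vs 7, 6 vs 7, 4 vs 6] → B does not strictly dominate A (column X: 2 ≤ 7)
  B vs C: [2 vs 1, 6 vs 6, 4 vs 4] → B does not strictly dominate C (column Y: 6 ≤ 6)
  C vs A: [1 vs 7, 6 vs 7, 4 vs 6] → C does not strictly dominate A (column X: 1 ≤ 7)
  C vs B: [1 vs 2, 6 vs 6, 4 vs 4] → C does not strictly dominate B (column X: 1 ≤ 2)
A strictly dominates every other strategy → strictly dominant.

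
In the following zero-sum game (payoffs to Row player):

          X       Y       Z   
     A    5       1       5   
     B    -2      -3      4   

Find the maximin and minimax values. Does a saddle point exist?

Maximin = 1, Minimax = 1, Saddle: True

Work:
Row minimums: [1, -3] → maximin = 1
Column maximums: [5, 1, 5] → minimax = 1
Saddle point exists! Game value = 1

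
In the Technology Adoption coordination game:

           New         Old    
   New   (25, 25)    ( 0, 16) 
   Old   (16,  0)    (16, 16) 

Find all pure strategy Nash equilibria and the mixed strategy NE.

Pure NE: (New, New) and (Old, Old); Mixed NE: p = 0.64, q = 0.64

Work:
Check pure NE:
(New, New): (25, 25) - no unilateral deviation beneficial
(Old, Old): (16, 16) - no unilateral deviation beneficial
Mixed NE: P1 plays New with p = 0.64, P2 plays New with q = 0.64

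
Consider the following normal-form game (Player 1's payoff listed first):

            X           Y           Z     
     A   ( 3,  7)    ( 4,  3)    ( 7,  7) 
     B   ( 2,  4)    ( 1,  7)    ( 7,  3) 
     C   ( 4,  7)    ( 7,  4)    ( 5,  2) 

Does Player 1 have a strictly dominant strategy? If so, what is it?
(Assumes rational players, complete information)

No strictly dominant strategy exists for Player 1

Work:
A strategy strictly dominates another if it gives a strictly higher payoff against every opponent action. Compare each pair of P1's strategies column-by-column:
  A vs B: [3 vs 2, 4 vs 1, 7 vs 7] → A does not strictly dominate B (column Z: 7 ≤ 7)
  A vs C: [3 vs 4, 4 vs 7, 7 vs 5] → A does not strictly dominate C (column X: 3 ≤ 4)
  B vs A: [2 vs 3, 1 vs 4, 7 vs 7] → B does not strictly dominate A (column X: 2 ≤ 3)
  B vs C: [2 vs 4, 1 vs 7, 7 vs 5] → B does not strictly dominate C (column X: 2 ≤ 4)
  C vs A: [4 vs 3, 7 vs 4, 5 vs 7] → C does not strictly dominate A (column Z: 5 ≤ 7)
  C vs B: [4 vs 2, 7 vs 1, 5 vs 7] → C does not strictly dominate B (column Z: 5 ≤ 7)
No single strategy strictly dominates all others → no strictly dominant strategy.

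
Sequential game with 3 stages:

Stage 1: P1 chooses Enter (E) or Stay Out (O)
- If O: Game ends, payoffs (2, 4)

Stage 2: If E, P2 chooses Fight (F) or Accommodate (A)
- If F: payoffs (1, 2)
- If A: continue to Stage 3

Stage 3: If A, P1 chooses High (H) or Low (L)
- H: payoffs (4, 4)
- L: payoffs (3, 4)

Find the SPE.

SPE: (E, A, H); Outcome (4, 4)

Work:
Stage 3: P1 chooses H (4 vs 3)
Stage 2: P2: F->2, A->4 (anticipating H). Choose A
Stage 1: P1: O->2, E->4 (anticipating A, H). Choose E
SPE path: E -> A -> H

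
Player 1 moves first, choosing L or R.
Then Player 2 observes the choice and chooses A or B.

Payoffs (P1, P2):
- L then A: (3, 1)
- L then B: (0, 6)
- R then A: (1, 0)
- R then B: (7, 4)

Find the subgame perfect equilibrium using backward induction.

P1 plays R, P2 plays B after L and B after R; Payoff (7, 4)

Work:
Backward induction:
After L: P2 chooses B → P1 gets 0
After R: P2 chooses B → P1 gets 7
P1 chooses R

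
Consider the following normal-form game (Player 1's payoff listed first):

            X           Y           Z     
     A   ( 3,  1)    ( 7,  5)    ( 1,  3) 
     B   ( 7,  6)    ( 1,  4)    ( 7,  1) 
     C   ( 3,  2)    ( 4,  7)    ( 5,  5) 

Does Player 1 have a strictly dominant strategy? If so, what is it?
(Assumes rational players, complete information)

No strictly dominant strategy exists for Player 1

Work:
A strategy strictly dominates another if it gives a strictly higher payoff against every opponent action. Compare each pair of P1's strategies column-by-column:
  A vs B: [3 vs 7, 7 vs 1, 1 vs 7] → A does not strictly dominate B (column X: 3 ≤ 7)
  A vs C: [3 vs 3, 7 vs 4, 1 vs 5] → A does not strictly dominate C (column X: 3 ≤ 3)
  B vs A: [7 vs 3, 1 vs 7, 7 vs 1] → B does not strictly dominate A (column Y: 1 ≤ 7)
  B vs C: [7 vs 3, 1 vs 4, 7 vs 5] → B does not strictly dominate C (column Y: 1 ≤ 4)
  C vs A: [3 vs 3, 4 vs 7, 5 vs 1] → C does not strictly dominate A (column X: 3 ≤ 3)
  C vs B: [3 vs 7, 4 vs 1, 5 vs 7] → C does not strictly dominate B (column X: 3 ≤ 7)
No single strategy strictly dominates all others → no strictly dominant strategy.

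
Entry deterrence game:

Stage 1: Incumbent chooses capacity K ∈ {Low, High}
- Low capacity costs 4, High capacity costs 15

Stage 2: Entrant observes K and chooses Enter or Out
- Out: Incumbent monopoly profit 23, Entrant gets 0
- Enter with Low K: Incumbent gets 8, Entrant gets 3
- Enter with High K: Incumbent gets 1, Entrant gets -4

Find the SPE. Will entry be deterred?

SPE: (High, Enter|Low, Out|High); Entry deterred. Incumbent net profit = 8

Work:
After Low K: Entrant enters (3 > 0)
After High K: Entrant stays out (-4 < 0)
Incumbent: Low → 8−4=4, High → 23−15=8
Incumbent chooses High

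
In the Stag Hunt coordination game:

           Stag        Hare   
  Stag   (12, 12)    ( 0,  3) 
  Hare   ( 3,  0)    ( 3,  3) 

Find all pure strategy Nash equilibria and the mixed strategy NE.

Pure NE: (Stag, Stag) and (Hare, Hare); Mixed NE: p = 0.25, q = 0.25

Work:
Check pure NE:
(Stag, Stag): (12, 12) - no unilateral deviation beneficial
(Hare, Hare): (3, 3) - no unilateral deviation beneficial
Mixed NE: P1 plays Stag with p = 0.25, P2 plays Stag with q = 0.25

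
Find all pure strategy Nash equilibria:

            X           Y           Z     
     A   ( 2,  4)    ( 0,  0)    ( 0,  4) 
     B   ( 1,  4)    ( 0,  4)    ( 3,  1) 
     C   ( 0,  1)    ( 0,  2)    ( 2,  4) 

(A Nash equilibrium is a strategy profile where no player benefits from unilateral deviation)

Nash equilibrium: (A, X), (B, Y)

Work:
Best responses:
  P1 vs X: payoffs [2, 1, 0] → best response A (payoff 2)
  P1 vs Y: payoffs [0, 0, 0] → best response A/B/C (payoff 0)
  P1 vs Z: payoffs [0, 3, 2] → best response B (payoff 3)
  P2 vs A: payoffs [4, 0, 4] → best response X/Z (payoff 4)
  P2 vs B: payoffs [4, 4, 1] → best response X/Y (payoff 4)
  P2 vs C: payoffs [1, 2, 4] → best response Z (payoff 4)
Mutual best responses: (A,X), (B,Y) → Nash equilibria.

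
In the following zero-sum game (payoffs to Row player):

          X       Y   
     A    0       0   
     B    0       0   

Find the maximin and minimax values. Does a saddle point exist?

Maximin = 0, Minimax = 0, Saddle: True

Work:
Row minimums: [0, 0] → maximin = 0
Column maximums: [0, 0] → minimax = 0
Saddle point exists! Game value = 0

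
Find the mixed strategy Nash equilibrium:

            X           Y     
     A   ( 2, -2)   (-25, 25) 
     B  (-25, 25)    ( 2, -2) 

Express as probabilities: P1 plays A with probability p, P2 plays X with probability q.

p = 0.5, q = 0.5

Work:
Find probabilities that make opponent indifferent:
P2 chooses q to make P1 indifferent between A and B
P1 chooses p to make P2 indifferent between X and Y
Mixed NE: P1 plays (A: 0.5, B: 0.5), P2 plays (X: 0.5, Y: 0.5)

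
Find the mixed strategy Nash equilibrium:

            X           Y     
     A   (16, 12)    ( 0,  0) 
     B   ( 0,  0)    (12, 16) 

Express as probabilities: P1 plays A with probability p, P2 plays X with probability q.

p = 0.5714, q = 0.4286

Work:
Find probabilities that make opponent indifferent:
P2 chooses q to make P1 indifferent between A and B
P1 chooses p to make P2 indifferent between X and Y
Mixed NE: P1 plays (A: 0.5714, B: 0.4286), P2 plays (X: 0.4286, Y: 0.5714)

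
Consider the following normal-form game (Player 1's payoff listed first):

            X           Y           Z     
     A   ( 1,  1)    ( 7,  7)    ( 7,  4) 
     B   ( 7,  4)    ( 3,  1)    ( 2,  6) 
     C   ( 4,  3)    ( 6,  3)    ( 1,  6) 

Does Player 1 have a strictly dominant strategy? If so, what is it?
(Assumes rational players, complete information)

No strictly dominant strategy exists for Player 1

Work:
A strategy strictly dominates another if it gives a strictly higher payoff against every opponent action. Compare each pair of P1's strategies column-by-column:
  A vs B: [1 vs 7, 7 vs 3, 7 vs 2] → A does not strictly dominate B (column X: 1 ≤ 7)
  A vs C: [1 vs 4, 7 vs 6, 7 vs 1] → A does not strictly dominate C (column X: 1 ≤ 4)
  B vs A: [7 vs 1, 3 vs 7, 2 vs 7] → B does not strictly dominate A (column Y: 3 ≤ 7)
  B vs C: [7 vs 4, 3 vs 6, 2 vs 1] → B does not strictly dominate C (column Y: 3 ≤ 6)
  C vs A: [4 vs 1, 6 vs 7, 1 vs 7] → C does not strictly dominate A (column Y: 6 ≤ 7)
  C vs B: [4 vs 7, 6 vs 3, 1 vs 2] → C does not strictly dominate B (column X: 4 ≤ 7)
No single strategy strictly dominates all others → no strictly dominant strategy.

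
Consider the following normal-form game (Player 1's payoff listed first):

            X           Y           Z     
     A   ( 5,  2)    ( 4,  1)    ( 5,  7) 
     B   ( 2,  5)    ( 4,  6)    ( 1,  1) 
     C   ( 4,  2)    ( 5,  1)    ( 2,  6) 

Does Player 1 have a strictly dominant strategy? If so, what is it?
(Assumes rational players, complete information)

No strictly dominant strategy exists for Player 1

Work:
A strategy strictly dominates another if it gives a strictly higher payoff against every opponent action. Compare each pair of P1's strategies column-by-column:
  A vs B: [5 vs 2, 4 vs 4, 5 vs 1] → A does not strictly dominate B (column Y: 4 ≤ 4)
  A vs C: [5 vs 4, 4 vs 5, 5 vs 2] → A does not strictly dominate C (column Y: 4 ≤ 5)
  B vs A: [2 vs 5, 4 vs 4, 1 vs 5] → B does not strictly dominate A (column X: 2 ≤ 5)
  B vs C: [2 vs 4, 4 vs 5, 1 vs 2] → B does not strictly dominate C (column X: 2 ≤ 4)
  C vs A: [4 vs 5, 5 vs 4, 2 vs 5] → C does not strictly dominate A (column X: 4 ≤ 5)
  C vs B: [4 vs 2, 5 vs 4, 2 vs 1] → C strictly dominates B
No single strategy strictly dominates all others → no strictly dominant strategy.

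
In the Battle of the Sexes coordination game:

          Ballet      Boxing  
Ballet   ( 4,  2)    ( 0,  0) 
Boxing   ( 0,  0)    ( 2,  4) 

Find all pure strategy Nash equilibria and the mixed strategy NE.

Pure NE: (Ballet, Ballet) and (Boxing, Boxing); Mixed NE: p = 0.6667, q = 0.3333

Work:
Check pure NE:
(Ballet, Ballet): (4, 2) - no unilateral deviation beneficial
(Boxing, Boxing): (2, 4) - no unilateral deviation beneficial
Mixed NE: P1 plays Ballet with p = 0.6667, P2 plays Ballet with q = 0.3333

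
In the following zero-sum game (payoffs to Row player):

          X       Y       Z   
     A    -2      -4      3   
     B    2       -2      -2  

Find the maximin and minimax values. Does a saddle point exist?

Maximin = -2, Minimax = -2, Saddle: True

Work:
Row minimums: [-4, -2] → maximin = -2
Column maximums: [2, -2, 3] → minimax = -2
Saddle point exists! Game value = -2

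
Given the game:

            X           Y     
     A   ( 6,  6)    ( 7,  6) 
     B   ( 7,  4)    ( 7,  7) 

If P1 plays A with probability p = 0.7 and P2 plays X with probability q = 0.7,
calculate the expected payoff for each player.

E[P1] = 6.51, E[P2] = 5.67

Work:
E[P1] = p·q·π₁(A,X) + p·(1-q)·π₁(A,Y) + (1-p)·q·π₁(B,X) + (1-p)·(1-q)·π₁(B,Y)
= 0.7·0.7·6 + 0.7·0.3·7 + 0.3·0.7·7 + 0.3·0.3·7
= 6.51

E[P2] = 5.67 (similar calculation)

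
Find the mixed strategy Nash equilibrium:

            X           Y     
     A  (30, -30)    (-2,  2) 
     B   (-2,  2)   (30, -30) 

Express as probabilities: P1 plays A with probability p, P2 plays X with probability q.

p = 0.5, q = 0.5

Work:
Find probabilities that make opponent indifferent:
P2 chooses q to make P1 indifferent between A and B
P1 chooses p to make P2 indifferent between X and Y
Mixed NE: P1 plays (A: 0.5, B: 0.5), P2 plays (X: 0.5, Y: 0.5)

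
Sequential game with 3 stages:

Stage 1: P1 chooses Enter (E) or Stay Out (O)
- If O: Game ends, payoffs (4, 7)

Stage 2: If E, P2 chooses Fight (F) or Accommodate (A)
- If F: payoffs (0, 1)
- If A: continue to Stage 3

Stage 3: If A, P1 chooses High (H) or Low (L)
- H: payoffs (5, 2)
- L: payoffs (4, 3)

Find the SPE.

SPE: (E, A, H); Outcome (5, 2)

Work:
Stage 3: P1 chooses H (5 vs 4)
Stage 2: P2: F->1, A->2 (anticipating H). Choose A
Stage 1: P1: O->4, E->5 (anticipating A, H). Choose E
SPE path: E -> A -> H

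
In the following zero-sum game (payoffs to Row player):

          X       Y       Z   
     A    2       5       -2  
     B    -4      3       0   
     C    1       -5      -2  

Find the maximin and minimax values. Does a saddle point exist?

Maximin = -2, Minimax = 0, Saddle: False

Work:
Row minimums: [-2, -4, -5] → maximin = -2
Column maximums: [2, 5, 0] → minimax = 0
No saddle point (maximin ≠ minimax). Mixed strategy needed.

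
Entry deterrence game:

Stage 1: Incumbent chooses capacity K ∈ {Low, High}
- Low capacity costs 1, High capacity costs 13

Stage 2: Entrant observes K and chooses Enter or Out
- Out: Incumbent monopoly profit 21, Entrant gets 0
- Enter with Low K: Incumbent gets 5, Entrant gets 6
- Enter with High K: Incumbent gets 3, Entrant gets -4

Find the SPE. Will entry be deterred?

SPE: (High, Enter|Low, Out|High); Entry deterred. Incumbent net profit = 8

Work:
After Low K: Entrant enters (6 > 0)
After High K: Entrant stays out (-4 < 0)
Incumbent: Low → 5−1=4, High → 21−13=8
Incumbent chooses High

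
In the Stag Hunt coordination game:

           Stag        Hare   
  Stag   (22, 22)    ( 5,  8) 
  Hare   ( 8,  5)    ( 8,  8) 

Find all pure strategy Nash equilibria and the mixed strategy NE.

Pure NE: (Stag, Stag) and (Hare, Hare); Mixed NE: p = 0.1765, q = 0.1765

Work:
Check pure NE:
(Stag, Stag): (22, 22) - no unilateral deviation beneficial
(Hare, Hare): (8, 8) - no unilateral deviation beneficial
Mixed NE: P1 plays Stag with p = 0.1765, P2 plays Stag with q = 0.1765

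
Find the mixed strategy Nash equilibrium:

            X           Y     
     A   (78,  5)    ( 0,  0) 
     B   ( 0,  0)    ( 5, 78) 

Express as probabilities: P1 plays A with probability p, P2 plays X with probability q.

p = 0.9398, q = 0.0602

Work:
Find probabilities that make opponent indifferent:
P2 chooses q to make P1 indifferent between A and B
P1 chooses p to make P2 indifferent between X and Y
Mixed NE: P1 plays (A: 0.9398, B: 0.0602), P2 plays (X: 0.0602, Y: 0.9398)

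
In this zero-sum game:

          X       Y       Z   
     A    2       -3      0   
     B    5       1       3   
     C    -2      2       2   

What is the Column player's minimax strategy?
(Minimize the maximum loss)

Column should play Y, value = 2

Work:
Column player minimizes Row's maximum payoff:
Column X: max payoff to Row = 5
Column Y: max payoff to Row = 2
Column Z: max payoff to Row = 3
Minimum is 2, achieved by column Y.
Minimax strategy: Y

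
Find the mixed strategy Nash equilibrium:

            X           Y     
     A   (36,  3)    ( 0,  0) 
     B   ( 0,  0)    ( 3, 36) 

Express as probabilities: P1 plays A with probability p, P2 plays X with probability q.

p = 0.9231, q = 0.0769

Work:
Find probabilities that make opponent indifferent:
P2 chooses q to make P1 indifferent between A and B
P1 chooses p to make P2 indifferent between X and Y
Mixed NE: P1 plays (A: 0.9231, B: 0.0769), P2 plays (X: 0.0769, Y: 0.9231)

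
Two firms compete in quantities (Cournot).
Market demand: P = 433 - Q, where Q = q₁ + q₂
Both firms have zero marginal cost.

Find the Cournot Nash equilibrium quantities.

q₁* = q₂* = 144.33; P* = 144.33

Work:
Profit: π_i = P·q_i = (a - q_i - q_j)·q_i
FOC: ∂π_i/∂q_i = a - 2q_i - q_j = 0
Reaction function: q_i = (433 - q_j)/2
Symmetry: q* = 433/3 = 144.33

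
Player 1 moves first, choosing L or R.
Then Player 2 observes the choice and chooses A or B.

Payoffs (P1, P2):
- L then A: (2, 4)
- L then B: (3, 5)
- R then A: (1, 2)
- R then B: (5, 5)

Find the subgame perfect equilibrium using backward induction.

P1 plays R, P2 plays B after L and B after R; Payoff (5, 5)

Work:
Backward induction:
After L: P2 chooses B → P1 gets 3
After R: P2 chooses B → P1 gets 5
P1 chooses R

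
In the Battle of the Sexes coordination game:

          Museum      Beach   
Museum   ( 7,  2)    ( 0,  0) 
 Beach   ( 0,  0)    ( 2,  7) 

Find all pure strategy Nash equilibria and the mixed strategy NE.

Pure NE: (Museum, Museum) and (Beach, Beach); Mixed NE: p = 0.7778, q = 0.2222

Work:
Check pure NE:
(Museum, Museum): (7, 2) - no unilateral deviation beneficial
(Beach, Beach): (2, 7) - no unilateral deviation beneficial
Mixed NE: P1 plays Museum with p = 0.7778, P2 plays Museum with q = 0.2222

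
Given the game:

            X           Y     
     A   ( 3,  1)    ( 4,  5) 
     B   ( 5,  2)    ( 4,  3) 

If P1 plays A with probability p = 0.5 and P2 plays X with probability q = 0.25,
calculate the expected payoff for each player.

E[P1] = 4.0, E[P2] = 3.375

Work:
E[P1] = p·q·π₁(A,X) + p·(1-q)·π₁(A,Y) + (1-p)·q·π₁(B,X) + (1-p)·(1-q)·π₁(B,Y)
= 0.5·0.25·3 + 0.5·0.75·4 + 0.5·0.25·5 + 0.5·0.75·4
= 4.0

E[P2] = 3.375 (similar calculation)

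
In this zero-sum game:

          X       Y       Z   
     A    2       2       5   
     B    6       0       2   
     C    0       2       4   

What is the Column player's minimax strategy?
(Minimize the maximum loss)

Column should play Y, value = 2

Work:
Column player minimizes Row's maximum payoff:
Column X: max payoff to Row = 6
Column Y: max payoff to Row = 2
Column Z: max payoff to Row = 5
Minimum is 2, achieved by column Y.
Minimax strategy: Y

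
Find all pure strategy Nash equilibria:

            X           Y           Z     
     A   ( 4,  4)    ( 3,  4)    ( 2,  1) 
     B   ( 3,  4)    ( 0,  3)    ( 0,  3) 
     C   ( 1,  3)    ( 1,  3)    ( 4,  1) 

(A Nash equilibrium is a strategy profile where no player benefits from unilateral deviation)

Nash equilibrium: (A, X), (A, Y)

Work:
Best responses:
  P1 vs X: payoffs [4, 3, 1] → best response A (payoff 4)
  P1 vs Y: payoffs [3, 0, 1] → best response A (payoff 3)
  P1 vs Z: payoffs [2, 0, 4] → best response C (payoff 4)
  P2 vs A: payoffs [4, 4, 1] → best response X/Y (payoff 4)
  P2 vs B: payoffs [4, 3, 3] → best response X (payoff 4)
  P2 vs C: payoffs [3, 3, 1] → best response X/Y (payoff 3)
Mutual best responses: (A,X), (A,Y) → Nash equilibria.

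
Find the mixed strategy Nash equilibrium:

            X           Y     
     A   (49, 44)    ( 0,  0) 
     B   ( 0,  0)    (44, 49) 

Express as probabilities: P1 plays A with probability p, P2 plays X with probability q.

p = 0.5269, q = 0.4731

Work:
Find probabilities that make opponent indifferent:
P2 chooses q to make P1 indifferent between A and B
P1 chooses p to make P2 indifferent between X and Y
Mixed NE: P1 plays (A: 0.5269, B: 0.4731), P2 plays (X: 0.4731, Y: 0.5269)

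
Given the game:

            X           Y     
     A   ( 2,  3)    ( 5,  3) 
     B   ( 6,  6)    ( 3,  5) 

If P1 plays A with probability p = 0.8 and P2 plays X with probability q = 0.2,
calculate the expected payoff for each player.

E[P1] = 4.24, E[P2] = 3.44

Work:
E[P1] = p·q·π₁(A,X) + p·(1-q)·π₁(A,Y) + (1-p)·q·π₁(B,X) + (1-p)·(1-q)·π₁(B,Y)
= 0.8·0.2·2 + 0.8·0.8·5 + 0.2·0.2·6 + 0.2·0.8·3
= 4.24

E[P2] = 3.44 (similar calculation)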